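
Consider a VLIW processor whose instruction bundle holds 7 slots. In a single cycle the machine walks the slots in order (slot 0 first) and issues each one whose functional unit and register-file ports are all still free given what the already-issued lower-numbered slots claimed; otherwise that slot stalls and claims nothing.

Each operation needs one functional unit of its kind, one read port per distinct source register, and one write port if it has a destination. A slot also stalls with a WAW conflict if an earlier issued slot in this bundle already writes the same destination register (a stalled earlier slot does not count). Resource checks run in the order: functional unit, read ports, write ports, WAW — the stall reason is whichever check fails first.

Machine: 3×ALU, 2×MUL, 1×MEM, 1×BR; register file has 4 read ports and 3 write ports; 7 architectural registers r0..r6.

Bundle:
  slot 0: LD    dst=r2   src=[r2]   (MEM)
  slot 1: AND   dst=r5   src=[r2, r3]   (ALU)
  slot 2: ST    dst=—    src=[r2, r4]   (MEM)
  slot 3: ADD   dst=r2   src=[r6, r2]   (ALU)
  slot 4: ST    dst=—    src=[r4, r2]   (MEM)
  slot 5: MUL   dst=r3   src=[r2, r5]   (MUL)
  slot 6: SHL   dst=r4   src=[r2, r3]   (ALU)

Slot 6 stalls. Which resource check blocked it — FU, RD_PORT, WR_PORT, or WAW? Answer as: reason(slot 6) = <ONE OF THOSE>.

reason(slot 6) = RD_PORT

(0) want 1×MEM +1rd +1wr — yes → AL3|MU2|ME0|BR1|rd3|wr2
(1) want 1×ALU +2rd +1wr — yes → AL2|MU2|ME0|BR1|rd1|wr1
(2) want 1×MEM +2rd +0wr — FU → AL2|MU2|ME0|BR1|rd1|wr1
(3) want 1×ALU +2rd +1wr — RD_PORT → AL2|MU2|ME0|BR1|rd1|wr1
(4) want 1×MEM +2rd +0wr — FU → AL2|MU2|ME0|BR1|rd1|wr1
(5) want 1×MUL +2rd +1wr — RD_PORT → AL2|MU2|ME0|BR1|rd1|wr1
(6) want 1×ALU +2rd +1wr — RD_PORT → AL2|MU2|ME0|BR1|rd1|wr1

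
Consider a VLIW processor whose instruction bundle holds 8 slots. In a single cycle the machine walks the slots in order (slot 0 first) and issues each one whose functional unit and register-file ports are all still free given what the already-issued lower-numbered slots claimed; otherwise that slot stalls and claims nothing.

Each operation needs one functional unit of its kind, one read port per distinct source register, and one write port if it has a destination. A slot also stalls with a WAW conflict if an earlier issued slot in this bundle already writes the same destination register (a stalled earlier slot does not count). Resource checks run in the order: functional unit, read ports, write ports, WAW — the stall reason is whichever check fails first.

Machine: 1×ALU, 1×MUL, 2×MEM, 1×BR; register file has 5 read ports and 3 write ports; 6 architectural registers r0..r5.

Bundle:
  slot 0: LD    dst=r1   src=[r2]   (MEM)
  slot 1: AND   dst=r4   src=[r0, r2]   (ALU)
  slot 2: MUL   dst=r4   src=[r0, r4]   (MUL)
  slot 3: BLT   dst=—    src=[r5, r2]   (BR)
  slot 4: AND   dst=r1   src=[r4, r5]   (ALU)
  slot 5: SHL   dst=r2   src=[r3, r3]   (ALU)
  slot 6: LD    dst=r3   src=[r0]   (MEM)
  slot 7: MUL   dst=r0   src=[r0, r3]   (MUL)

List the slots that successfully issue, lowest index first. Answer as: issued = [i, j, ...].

issued = [0, 1, 3]

  0. MEM→r1 ⇒ go  {1A/1Mu/1Ld/1B | 4r 2w}
  1. ALU→r4 ⇒ go  {0A/1Mu/1Ld/1B | 2r 1w}
  2. MUL→r4 ⇒ no(WAW)  {0A/1Mu/1Ld/1B | 2r 1w}
  3. BR ⇒ go  {0A/1Mu/1Ld/0B | 0r 1w}
  4. ALU→r1 ⇒ no(FU)  {0A/1Mu/1Ld/0B | 0r 1w}
  5. ALU→r2 ⇒ no(FU)  {0A/1Mu/1Ld/0B | 0r 1w}
  6. MEM→r3 ⇒ no(RD_PORT)  {0A/1Mu/1Ld/0B | 0r 1w}
  7. MUL→r0 ⇒ no(RD_PORT)  {0A/1Mu/1Ld/0B | 0r 1w}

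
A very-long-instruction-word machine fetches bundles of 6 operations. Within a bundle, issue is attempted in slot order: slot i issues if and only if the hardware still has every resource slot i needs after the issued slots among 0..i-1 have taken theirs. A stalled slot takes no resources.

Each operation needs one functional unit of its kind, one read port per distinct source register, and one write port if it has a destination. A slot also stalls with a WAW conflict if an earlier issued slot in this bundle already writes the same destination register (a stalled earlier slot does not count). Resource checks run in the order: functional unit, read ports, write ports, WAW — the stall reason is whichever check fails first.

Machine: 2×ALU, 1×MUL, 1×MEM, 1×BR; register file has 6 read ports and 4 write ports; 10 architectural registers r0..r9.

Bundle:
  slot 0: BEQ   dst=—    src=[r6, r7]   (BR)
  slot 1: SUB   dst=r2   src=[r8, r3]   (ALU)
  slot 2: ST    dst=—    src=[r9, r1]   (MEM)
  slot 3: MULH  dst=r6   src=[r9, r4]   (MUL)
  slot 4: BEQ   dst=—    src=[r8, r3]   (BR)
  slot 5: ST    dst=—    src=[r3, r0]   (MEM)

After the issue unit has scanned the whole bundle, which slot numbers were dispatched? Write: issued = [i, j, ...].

issued = [0, 1, 2]

[0] BR needs rd=2 wr=0: ok; after: ALU=2 MUL=1 MEM=1 BR=0, R=4, W=4
[1] ALU needs rd=2 wr=1: ok; after: ALU=1 MUL=1 MEM=1 BR=0, R=2, W=3
[2] MEM needs rd=2 wr=0: ok; after: ALU=1 MUL=1 MEM=0 BR=0, R=0, W=3
[3] MUL needs rd=2 wr=1: RD_PORT; after: ALU=1 MUL=1 MEM=0 BR=0, R=0, W=3
[4] BR needs rd=2 wr=0: FU; after: ALU=1 MUL=1 MEM=0 BR=0, R=0, W=3
[5] MEM needs rd=2 wr=0: FU; after: ALU=1 MUL=1 MEM=0 BR=0, R=0, W=3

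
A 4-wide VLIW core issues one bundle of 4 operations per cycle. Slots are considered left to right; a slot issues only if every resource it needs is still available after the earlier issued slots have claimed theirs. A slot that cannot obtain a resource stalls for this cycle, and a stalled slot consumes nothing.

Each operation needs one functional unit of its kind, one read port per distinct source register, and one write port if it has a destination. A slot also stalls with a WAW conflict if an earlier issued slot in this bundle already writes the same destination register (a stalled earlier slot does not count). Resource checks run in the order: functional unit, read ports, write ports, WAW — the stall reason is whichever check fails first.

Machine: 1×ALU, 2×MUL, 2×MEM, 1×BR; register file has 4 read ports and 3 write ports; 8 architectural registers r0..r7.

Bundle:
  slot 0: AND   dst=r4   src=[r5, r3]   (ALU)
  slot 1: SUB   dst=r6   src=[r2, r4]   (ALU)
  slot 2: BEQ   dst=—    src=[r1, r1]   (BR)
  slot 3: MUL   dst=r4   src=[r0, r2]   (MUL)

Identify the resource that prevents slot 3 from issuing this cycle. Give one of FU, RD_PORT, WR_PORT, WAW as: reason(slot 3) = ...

reason(slot 3) = RD_PORT

#0 ALU src=r5,r3 dispatched  <A:0 Mu:2 Ld:2 B:1 rd:2 wr:2>
#1 ALU src=r2,r4 held:FU  <A:0 Mu:2 Ld:2 B:1 rd:2 wr:2>
#2 BR src=r1,r1 dispatched  <A:0 Mu:2 Ld:2 B:0 rd:1 wr:2>
#3 MUL src=r0,r2 held:RD_PORT  <A:0 Mu:2 Ld:2 B:0 rd:1 wr:2>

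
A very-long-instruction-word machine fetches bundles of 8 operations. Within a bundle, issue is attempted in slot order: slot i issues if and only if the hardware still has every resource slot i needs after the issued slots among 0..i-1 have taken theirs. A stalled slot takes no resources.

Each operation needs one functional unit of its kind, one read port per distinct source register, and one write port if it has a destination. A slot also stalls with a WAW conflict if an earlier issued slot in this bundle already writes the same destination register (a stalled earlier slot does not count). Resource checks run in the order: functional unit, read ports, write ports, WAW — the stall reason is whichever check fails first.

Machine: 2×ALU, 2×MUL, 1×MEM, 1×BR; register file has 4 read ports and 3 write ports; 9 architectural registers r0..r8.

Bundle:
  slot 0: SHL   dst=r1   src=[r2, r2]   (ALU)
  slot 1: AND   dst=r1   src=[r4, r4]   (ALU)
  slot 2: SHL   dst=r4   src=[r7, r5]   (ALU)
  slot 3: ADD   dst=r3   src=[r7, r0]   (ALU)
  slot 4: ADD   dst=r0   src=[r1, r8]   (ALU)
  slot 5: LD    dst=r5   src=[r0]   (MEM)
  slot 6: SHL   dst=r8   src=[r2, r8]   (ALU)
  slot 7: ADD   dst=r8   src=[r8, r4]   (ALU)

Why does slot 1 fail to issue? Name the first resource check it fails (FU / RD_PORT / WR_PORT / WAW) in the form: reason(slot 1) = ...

#0 ALU src=r2,r2 dispatched  <A:1 Mu:2 Ld:1 B:1 rd:3 wr:2>
#1 ALU src=r4,r4 held:WAW  <A:1 Mu:2 Ld:1 B:1 rd:3 wr:2>
#2 ALU src=r7,r5 dispatched  <A:0 Mu:2 Ld:1 B:1 rd:1 wr:1>
#3 ALU src=r7,r0 held:FU  <A:0 Mu:2 Ld:1 B:1 rd:1 wr:1>
#4 ALU src=r1,r8 held:FU  <A:0 Mu:2 Ld:1 B:1 rd:1 wr:1>
#5 MEM src=r0 dispatched  <A:0 Mu:2 Ld:0 B:1 rd:0 wr:0>
#6 ALU src=r2,r8 held:FU  <A:0 Mu:2 Ld:0 B:1 rd:0 wr:0>
#7 ALU src=r8,r4 held:FU  <A:0 Mu:2 Ld:0 B:1 rd:0 wr:0>

reason(slot 1) = WAW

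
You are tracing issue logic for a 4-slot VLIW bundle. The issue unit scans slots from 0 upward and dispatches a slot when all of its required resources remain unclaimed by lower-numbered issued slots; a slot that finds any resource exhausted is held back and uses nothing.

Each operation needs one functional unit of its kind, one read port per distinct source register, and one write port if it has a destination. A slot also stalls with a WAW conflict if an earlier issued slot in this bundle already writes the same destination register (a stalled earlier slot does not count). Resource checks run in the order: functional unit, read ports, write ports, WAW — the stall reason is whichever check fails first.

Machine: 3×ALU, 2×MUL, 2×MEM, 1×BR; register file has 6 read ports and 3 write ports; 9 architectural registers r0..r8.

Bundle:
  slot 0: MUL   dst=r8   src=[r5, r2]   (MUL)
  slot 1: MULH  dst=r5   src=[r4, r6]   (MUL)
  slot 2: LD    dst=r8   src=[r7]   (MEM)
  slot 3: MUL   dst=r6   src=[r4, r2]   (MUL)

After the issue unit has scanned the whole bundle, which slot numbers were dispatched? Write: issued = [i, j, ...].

issued = [0, 1]

#0 MUL src=r5,r2 dispatched  <A:3 Mu:1 Ld:2 B:1 rd:4 wr:2>
#1 MUL src=r4,r6 dispatched  <A:3 Mu:0 Ld:2 B:1 rd:2 wr:1>
#2 MEM src=r7 held:WAW  <A:3 Mu:0 Ld:2 B:1 rd:2 wr:1>
#3 MUL src=r4,r2 held:FU  <A:3 Mu:0 Ld:2 B:1 rd:2 wr:1>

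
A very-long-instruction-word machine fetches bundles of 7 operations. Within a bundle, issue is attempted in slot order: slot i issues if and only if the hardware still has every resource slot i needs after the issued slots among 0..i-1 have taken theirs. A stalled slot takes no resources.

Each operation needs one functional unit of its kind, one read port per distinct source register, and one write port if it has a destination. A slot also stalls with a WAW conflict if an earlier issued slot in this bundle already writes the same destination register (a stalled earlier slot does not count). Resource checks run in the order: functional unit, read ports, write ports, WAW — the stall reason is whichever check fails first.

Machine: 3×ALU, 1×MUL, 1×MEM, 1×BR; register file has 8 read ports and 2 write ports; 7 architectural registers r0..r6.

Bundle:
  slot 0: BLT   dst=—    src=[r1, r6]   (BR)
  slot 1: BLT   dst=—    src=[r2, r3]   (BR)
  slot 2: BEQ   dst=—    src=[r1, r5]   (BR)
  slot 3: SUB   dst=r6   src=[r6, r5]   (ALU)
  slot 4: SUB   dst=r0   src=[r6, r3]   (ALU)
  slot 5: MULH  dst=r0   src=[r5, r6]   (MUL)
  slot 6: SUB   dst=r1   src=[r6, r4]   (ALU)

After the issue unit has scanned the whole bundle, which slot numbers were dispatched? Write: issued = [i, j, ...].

(0) want 1×BR +2rd +0wr — yes → AL3|MU1|ME1|BR0|rd6|wr2
(1) want 1×BR +2rd +0wr — FU → AL3|MU1|ME1|BR0|rd6|wr2
(2) want 1×BR +2rd +0wr — FU → AL3|MU1|ME1|BR0|rd6|wr2
(3) want 1×ALU +2rd +1wr — yes → AL2|MU1|ME1|BR0|rd4|wr1
(4) want 1×ALU +2rd +1wr — yes → AL1|MU1|ME1|BR0|rd2|wr0
(5) want 1×MUL +2rd +1wr — WR_PORT → AL1|MU1|ME1|BR0|rd2|wr0
(6) want 1×ALU +2rd +1wr — WR_PORT → AL1|MU1|ME1|BR0|rd2|wr0

issued = [0, 3, 4]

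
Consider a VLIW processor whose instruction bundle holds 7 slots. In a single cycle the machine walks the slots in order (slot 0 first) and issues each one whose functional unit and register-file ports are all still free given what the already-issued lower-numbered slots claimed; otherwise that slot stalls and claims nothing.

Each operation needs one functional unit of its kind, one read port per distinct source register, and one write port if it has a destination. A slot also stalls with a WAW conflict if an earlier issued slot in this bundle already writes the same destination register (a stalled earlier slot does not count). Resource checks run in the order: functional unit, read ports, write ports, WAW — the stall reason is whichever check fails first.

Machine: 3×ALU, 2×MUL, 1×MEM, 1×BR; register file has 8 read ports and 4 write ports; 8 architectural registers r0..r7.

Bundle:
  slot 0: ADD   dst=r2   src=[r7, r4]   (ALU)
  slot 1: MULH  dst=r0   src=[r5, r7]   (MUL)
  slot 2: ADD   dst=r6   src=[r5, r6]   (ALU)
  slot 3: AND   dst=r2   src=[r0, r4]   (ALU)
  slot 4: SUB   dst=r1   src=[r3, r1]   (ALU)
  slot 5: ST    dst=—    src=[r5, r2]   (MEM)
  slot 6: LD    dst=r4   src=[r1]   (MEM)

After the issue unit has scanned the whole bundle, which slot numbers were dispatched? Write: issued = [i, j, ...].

slot 0 (ALU): ISSUE — free A2,Mu2,Ld1,B1 rp6 wp3
slot 1 (MUL): ISSUE — free A2,Mu1,Ld1,B1 rp4 wp2
slot 2 (ALU): ISSUE — free A1,Mu1,Ld1,B1 rp2 wp1
slot 3 (ALU): stall WAW — free A1,Mu1,Ld1,B1 rp2 wp1
slot 4 (ALU): ISSUE — free A0,Mu1,Ld1,B1 rp0 wp0
slot 5 (MEM): stall RD_PORT — free A0,Mu1,Ld1,B1 rp0 wp0
slot 6 (MEM): stall RD_PORT — free A0,Mu1,Ld1,B1 rp0 wp0

issued = [0, 1, 2, 4]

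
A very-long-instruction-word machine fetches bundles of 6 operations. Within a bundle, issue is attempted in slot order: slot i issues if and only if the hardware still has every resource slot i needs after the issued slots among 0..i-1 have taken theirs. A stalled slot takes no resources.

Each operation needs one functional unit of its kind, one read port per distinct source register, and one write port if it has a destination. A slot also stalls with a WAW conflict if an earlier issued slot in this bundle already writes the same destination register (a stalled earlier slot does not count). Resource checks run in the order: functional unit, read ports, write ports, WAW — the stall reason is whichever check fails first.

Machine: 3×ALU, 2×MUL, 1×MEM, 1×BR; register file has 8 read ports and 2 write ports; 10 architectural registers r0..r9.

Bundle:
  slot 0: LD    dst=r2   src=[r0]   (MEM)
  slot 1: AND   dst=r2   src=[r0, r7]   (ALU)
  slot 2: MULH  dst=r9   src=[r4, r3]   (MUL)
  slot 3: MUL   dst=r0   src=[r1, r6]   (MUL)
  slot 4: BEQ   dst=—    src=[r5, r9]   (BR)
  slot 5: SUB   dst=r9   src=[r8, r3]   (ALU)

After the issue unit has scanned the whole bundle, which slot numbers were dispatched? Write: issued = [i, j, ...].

slot 0 (MEM): ISSUE — free A3,Mu2,Ld0,B1 rp7 wp1
slot 1 (ALU): stall WAW — free A3,Mu2,Ld0,B1 rp7 wp1
slot 2 (MUL): ISSUE — free A3,Mu1,Ld0,B1 rp5 wp0
slot 3 (MUL): stall WR_PORT — free A3,Mu1,Ld0,B1 rp5 wp0
slot 4 (BR): ISSUE — free A3,Mu1,Ld0,B0 rp3 wp0
slot 5 (ALU): stall WR_PORT — free A3,Mu1,Ld0,B0 rp3 wp0

issued = [0, 2, 4]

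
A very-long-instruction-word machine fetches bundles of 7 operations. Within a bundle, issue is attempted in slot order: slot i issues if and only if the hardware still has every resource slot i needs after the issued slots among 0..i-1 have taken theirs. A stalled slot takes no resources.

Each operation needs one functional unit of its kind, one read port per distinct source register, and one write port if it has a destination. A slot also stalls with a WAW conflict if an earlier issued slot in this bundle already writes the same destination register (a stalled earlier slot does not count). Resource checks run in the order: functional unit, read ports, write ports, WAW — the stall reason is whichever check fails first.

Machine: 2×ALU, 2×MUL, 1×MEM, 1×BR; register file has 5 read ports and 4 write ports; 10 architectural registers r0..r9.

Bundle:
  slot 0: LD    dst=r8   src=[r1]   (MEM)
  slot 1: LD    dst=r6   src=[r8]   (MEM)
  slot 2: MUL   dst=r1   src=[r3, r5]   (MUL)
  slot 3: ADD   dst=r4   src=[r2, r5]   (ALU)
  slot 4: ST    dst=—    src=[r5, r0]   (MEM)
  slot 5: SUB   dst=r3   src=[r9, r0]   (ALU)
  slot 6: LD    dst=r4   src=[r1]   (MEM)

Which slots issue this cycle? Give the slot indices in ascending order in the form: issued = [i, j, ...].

issued = [0, 2, 3]

(0) want 1×MEM +1rd +1wr — yes → AL2|MU2|ME0|BR1|rd4|wr3
(1) want 1×MEM +1rd +1wr — FU → AL2|MU2|ME0|BR1|rd4|wr3
(2) want 1×MUL +2rd +1wr — yes → AL2|MU1|ME0|BR1|rd2|wr2
(3) want 1×ALU +2rd +1wr — yes → AL1|MU1|ME0|BR1|rd0|wr1
(4) want 1×MEM +2rd +0wr — FU → AL1|MU1|ME0|BR1|rd0|wr1
(5) want 1×ALU +2rd +1wr — RD_PORT → AL1|MU1|ME0|BR1|rd0|wr1
(6) want 1×MEM +1rd +1wr — FU → AL1|MU1|ME0|BR1|rd0|wr1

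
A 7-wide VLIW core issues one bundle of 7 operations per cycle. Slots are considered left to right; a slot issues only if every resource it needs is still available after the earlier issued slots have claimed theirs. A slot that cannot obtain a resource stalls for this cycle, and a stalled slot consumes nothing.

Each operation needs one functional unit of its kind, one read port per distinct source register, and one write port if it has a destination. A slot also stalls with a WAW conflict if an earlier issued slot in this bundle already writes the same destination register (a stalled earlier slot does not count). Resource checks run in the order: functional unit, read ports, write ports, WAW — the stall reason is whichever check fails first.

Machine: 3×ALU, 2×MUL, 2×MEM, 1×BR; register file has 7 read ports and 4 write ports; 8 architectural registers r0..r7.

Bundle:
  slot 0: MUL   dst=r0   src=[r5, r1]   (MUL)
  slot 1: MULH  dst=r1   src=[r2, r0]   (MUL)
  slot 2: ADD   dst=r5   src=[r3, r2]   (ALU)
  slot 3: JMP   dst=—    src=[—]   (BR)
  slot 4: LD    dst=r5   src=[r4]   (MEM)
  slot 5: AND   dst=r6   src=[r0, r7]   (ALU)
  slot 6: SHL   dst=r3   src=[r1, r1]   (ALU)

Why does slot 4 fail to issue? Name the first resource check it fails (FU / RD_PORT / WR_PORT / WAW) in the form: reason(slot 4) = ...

#0 MUL src=r5,r1 dispatched  <A:3 Mu:1 Ld:2 B:1 rd:5 wr:3>
#1 MUL src=r2,r0 dispatched  <A:3 Mu:0 Ld:2 B:1 rd:3 wr:2>
#2 ALU src=r3,r2 dispatched  <A:2 Mu:0 Ld:2 B:1 rd:1 wr:1>
#3 BR src=- dispatched  <A:2 Mu:0 Ld:2 B:0 rd:1 wr:1>
#4 MEM src=r4 held:WAW  <A:2 Mu:0 Ld:2 B:0 rd:1 wr:1>
#5 ALU src=r0,r7 held:RD_PORT  <A:2 Mu:0 Ld:2 B:0 rd:1 wr:1>
#6 ALU src=r1,r1 dispatched  <A:1 Mu:0 Ld:2 B:0 rd:0 wr:0>

reason(slot 4) = WAW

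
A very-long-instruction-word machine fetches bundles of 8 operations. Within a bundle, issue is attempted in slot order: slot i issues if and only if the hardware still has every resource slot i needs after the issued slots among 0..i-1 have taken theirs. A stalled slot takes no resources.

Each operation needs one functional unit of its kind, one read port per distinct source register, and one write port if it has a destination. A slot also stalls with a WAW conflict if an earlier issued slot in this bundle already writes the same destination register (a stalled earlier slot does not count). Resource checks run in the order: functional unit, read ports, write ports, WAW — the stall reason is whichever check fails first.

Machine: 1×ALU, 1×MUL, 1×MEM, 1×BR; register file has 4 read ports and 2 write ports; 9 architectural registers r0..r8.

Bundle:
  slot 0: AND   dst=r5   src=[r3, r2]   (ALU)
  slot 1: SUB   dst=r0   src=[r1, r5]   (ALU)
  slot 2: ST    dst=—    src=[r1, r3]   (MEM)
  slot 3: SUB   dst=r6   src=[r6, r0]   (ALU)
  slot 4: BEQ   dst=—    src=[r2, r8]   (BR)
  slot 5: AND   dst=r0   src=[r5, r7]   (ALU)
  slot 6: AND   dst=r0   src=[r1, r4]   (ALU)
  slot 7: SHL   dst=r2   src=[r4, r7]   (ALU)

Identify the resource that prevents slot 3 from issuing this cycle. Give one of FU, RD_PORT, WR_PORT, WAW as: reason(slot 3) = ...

reason(slot 3) = FU

slot 0 (ALU): ISSUE — free A0,Mu1,Ld1,B1 rp2 wp1
slot 1 (ALU): stall FU — free A0,Mu1,Ld1,B1 rp2 wp1
slot 2 (MEM): ISSUE — free A0,Mu1,Ld0,B1 rp0 wp1
slot 3 (ALU): stall FU — free A0,Mu1,Ld0,B1 rp0 wp1
slot 4 (BR): stall RD_PORT — free A0,Mu1,Ld0,B1 rp0 wp1
slot 5 (ALU): stall FU — free A0,Mu1,Ld0,B1 rp0 wp1
slot 6 (ALU): stall FU — free A0,Mu1,Ld0,B1 rp0 wp1
slot 7 (ALU): stall FU — free A0,Mu1,Ld0,B1 rp0 wp1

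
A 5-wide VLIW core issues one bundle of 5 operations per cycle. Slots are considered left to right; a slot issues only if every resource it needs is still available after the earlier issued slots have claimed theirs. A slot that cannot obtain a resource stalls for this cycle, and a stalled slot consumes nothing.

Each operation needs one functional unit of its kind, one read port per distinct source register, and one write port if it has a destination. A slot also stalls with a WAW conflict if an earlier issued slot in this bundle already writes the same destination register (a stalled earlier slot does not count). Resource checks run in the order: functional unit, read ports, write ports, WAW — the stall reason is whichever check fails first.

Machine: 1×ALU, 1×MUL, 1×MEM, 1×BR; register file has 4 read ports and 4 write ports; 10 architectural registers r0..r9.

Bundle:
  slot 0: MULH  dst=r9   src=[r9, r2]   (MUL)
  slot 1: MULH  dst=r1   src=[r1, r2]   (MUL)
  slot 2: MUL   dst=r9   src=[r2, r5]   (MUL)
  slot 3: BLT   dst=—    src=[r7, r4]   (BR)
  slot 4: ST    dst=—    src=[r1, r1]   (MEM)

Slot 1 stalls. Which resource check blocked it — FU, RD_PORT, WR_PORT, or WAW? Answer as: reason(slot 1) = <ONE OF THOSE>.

reason(slot 1) = FU

#0 MUL src=r9,r2 dispatched  <A:1 Mu:0 Ld:1 B:1 rd:2 wr:3>
#1 MUL src=r1,r2 held:FU  <A:1 Mu:0 Ld:1 B:1 rd:2 wr:3>
#2 MUL src=r2,r5 held:FU  <A:1 Mu:0 Ld:1 B:1 rd:2 wr:3>
#3 BR src=r7,r4 dispatched  <A:1 Mu:0 Ld:1 B:0 rd:0 wr:3>
#4 MEM src=r1,r1 held:RD_PORT  <A:1 Mu:0 Ld:1 B:0 rd:0 wr:3>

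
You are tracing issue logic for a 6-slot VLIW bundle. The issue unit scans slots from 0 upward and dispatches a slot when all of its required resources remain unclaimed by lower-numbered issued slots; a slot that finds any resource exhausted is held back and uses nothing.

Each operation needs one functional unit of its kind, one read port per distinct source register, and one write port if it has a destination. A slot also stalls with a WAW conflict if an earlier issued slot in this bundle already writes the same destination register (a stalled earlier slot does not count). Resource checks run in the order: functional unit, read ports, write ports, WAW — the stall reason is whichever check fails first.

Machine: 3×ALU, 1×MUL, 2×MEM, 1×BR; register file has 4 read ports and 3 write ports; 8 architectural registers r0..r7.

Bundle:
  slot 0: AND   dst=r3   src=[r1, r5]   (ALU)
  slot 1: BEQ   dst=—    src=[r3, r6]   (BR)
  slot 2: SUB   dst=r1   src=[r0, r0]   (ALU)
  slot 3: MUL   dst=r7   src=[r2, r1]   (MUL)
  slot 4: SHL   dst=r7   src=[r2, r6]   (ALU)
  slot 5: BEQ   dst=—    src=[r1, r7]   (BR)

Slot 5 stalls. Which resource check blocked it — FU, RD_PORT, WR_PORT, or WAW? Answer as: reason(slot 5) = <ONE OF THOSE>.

reason(slot 5) = FU

slot 0 (ALU): ISSUE — free A2,Mu1,Ld2,B1 rp2 wp2
slot 1 (BR): ISSUE — free A2,Mu1,Ld2,B0 rp0 wp2
slot 2 (ALU): stall RD_PORT — free A2,Mu1,Ld2,B0 rp0 wp2
slot 3 (MUL): stall RD_PORT — free A2,Mu1,Ld2,B0 rp0 wp2
slot 4 (ALU): stall RD_PORT — free A2,Mu1,Ld2,B0 rp0 wp2
slot 5 (BR): stall FU — free A2,Mu1,Ld2,B0 rp0 wp2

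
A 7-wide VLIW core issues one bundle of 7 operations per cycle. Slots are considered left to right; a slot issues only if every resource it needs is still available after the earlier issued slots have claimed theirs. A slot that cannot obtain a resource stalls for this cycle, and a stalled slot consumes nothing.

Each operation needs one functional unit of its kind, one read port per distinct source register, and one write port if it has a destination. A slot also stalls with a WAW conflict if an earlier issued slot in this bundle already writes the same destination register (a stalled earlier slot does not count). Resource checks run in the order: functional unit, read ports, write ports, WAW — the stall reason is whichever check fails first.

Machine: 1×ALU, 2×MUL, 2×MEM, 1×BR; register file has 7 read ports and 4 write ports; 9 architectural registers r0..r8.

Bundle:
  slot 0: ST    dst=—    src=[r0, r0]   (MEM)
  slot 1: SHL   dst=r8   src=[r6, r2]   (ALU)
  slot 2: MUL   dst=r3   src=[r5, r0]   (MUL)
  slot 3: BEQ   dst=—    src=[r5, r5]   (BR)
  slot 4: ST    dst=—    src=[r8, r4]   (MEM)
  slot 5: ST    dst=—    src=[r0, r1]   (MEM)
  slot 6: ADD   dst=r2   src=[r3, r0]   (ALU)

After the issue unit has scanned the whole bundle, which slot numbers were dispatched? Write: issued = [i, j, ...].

issued = [0, 1, 2, 3]

#0 MEM src=r0,r0 dispatched  <A:1 Mu:2 Ld:1 B:1 rd:6 wr:4>
#1 ALU src=r6,r2 dispatched  <A:0 Mu:2 Ld:1 B:1 rd:4 wr:3>
#2 MUL src=r5,r0 dispatched  <A:0 Mu:1 Ld:1 B:1 rd:2 wr:2>
#3 BR src=r5,r5 dispatched  <A:0 Mu:1 Ld:1 B:0 rd:1 wr:2>
#4 MEM src=r8,r4 held:RD_PORT  <A:0 Mu:1 Ld:1 B:0 rd:1 wr:2>
#5 MEM src=r0,r1 held:RD_PORT  <A:0 Mu:1 Ld:1 B:0 rd:1 wr:2>
#6 ALU src=r3,r0 held:FU  <A:0 Mu:1 Ld:1 B:0 rd:1 wr:2>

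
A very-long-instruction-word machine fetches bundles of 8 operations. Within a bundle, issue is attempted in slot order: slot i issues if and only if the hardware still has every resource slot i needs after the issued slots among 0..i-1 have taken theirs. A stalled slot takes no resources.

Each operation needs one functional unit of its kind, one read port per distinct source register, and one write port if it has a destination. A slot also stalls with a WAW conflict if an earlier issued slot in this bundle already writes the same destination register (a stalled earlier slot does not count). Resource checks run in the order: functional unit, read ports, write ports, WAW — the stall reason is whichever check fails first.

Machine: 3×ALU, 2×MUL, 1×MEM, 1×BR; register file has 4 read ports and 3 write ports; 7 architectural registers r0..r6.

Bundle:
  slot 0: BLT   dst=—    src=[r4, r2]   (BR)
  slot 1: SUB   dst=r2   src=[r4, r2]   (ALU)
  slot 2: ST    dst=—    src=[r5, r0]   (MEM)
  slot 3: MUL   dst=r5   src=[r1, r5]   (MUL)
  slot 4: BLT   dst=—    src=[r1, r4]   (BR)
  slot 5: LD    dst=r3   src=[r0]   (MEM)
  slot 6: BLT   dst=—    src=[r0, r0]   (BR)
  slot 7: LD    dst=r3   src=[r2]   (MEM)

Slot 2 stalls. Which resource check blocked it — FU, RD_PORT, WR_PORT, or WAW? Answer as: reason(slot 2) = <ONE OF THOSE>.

reason(slot 2) = RD_PORT

  0. BR ⇒ go  {3A/2Mu/1Ld/0B | 2r 3w}
  1. ALU→r2 ⇒ go  {2A/2Mu/1Ld/0B | 0r 2w}
  2. MEM ⇒ no(RD_PORT)  {2A/2Mu/1Ld/0B | 0r 2w}
  3. MUL→r5 ⇒ no(RD_PORT)  {2A/2Mu/1Ld/0B | 0r 2w}
  4. BR ⇒ no(FU)  {2A/2Mu/1Ld/0B | 0r 2w}
  5. MEM→r3 ⇒ no(RD_PORT)  {2A/2Mu/1Ld/0B | 0r 2w}
  6. BR ⇒ no(FU)  {2A/2Mu/1Ld/0B | 0r 2w}
  7. MEM→r3 ⇒ no(RD_PORT)  {2A/2Mu/1Ld/0B | 0r 2w}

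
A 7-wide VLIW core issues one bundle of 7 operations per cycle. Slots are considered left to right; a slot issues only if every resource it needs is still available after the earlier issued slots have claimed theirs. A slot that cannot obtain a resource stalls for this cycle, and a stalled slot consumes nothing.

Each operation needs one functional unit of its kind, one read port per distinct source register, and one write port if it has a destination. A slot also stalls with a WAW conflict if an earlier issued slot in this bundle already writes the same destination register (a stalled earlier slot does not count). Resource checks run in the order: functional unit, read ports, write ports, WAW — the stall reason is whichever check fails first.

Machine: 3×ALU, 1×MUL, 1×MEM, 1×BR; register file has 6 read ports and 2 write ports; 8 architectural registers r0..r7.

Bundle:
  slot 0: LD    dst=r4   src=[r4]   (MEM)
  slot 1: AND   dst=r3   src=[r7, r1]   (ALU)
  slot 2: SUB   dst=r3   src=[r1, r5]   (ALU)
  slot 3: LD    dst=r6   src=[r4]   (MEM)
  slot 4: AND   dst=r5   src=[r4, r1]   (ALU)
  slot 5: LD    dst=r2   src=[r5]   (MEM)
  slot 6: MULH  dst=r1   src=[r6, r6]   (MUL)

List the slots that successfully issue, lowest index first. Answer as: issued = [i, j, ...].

[0] MEM needs rd=1 wr=1: ok; after: ALU=3 MUL=1 MEM=0 BR=1, R=5, W=1
[1] ALU needs rd=2 wr=1: ok; after: ALU=2 MUL=1 MEM=0 BR=1, R=3, W=0
[2] ALU needs rd=2 wr=1: WR_PORT; after: ALU=2 MUL=1 MEM=0 BR=1, R=3, W=0
[3] MEM needs rd=1 wr=1: FU; after: ALU=2 MUL=1 MEM=0 BR=1, R=3, W=0
[4] ALU needs rd=2 wr=1: WR_PORT; after: ALU=2 MUL=1 MEM=0 BR=1, R=3, W=0
[5] MEM needs rd=1 wr=1: FU; after: ALU=2 MUL=1 MEM=0 BR=1, R=3, W=0
[6] MUL needs rd=1 wr=1: WR_PORT; after: ALU=2 MUL=1 MEM=0 BR=1, R=3, W=0

issued = [0, 1]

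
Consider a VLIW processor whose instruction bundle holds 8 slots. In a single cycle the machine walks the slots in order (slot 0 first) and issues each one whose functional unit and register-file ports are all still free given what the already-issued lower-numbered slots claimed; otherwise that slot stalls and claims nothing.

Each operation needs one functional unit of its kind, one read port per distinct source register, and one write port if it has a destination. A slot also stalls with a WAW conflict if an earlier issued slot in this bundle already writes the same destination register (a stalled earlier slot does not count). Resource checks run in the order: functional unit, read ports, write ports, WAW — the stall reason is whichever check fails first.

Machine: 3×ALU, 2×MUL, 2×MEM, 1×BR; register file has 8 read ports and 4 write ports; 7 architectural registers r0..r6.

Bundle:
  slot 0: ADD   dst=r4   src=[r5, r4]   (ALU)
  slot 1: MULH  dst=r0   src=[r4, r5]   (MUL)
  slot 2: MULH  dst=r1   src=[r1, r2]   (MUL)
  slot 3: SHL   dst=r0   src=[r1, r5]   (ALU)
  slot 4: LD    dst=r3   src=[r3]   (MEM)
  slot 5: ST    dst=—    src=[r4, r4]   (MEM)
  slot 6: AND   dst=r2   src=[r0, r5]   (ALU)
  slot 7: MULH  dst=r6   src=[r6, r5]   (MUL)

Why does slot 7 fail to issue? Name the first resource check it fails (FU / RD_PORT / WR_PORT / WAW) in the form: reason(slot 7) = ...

(0) want 1×ALU +2rd +1wr — yes → AL2|MU2|ME2|BR1|rd6|wr3
(1) want 1×MUL +2rd +1wr — yes → AL2|MU1|ME2|BR1|rd4|wr2
(2) want 1×MUL +2rd +1wr — yes → AL2|MU0|ME2|BR1|rd2|wr1
(3) want 1×ALU +2rd +1wr — WAW → AL2|MU0|ME2|BR1|rd2|wr1
(4) want 1×MEM +1rd +1wr — yes → AL2|MU0|ME1|BR1|rd1|wr0
(5) want 1×MEM +1rd +0wr — yes → AL2|MU0|ME0|BR1|rd0|wr0
(6) want 1×ALU +2rd +1wr — RD_PORT → AL2|MU0|ME0|BR1|rd0|wr0
(7) want 1×MUL +2rd +1wr — FU → AL2|MU0|ME0|BR1|rd0|wr0

reason(slot 7) = FU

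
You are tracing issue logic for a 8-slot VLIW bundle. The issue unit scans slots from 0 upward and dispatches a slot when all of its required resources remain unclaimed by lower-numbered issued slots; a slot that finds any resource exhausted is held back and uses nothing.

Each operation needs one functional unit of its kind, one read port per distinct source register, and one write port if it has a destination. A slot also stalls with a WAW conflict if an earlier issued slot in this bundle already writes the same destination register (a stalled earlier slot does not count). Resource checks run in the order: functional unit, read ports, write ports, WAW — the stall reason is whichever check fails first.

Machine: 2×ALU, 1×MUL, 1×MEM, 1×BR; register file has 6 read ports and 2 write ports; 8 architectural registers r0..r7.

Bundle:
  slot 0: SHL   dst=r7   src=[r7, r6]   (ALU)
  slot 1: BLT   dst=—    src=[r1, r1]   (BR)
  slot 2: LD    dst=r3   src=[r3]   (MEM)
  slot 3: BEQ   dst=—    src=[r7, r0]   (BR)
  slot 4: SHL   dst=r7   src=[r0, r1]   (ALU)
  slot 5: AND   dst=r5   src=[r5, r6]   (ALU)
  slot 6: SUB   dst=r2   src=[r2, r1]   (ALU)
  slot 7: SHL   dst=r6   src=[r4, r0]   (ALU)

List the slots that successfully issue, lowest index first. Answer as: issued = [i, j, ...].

issued = [0, 1, 2]

slot 0 (ALU): ISSUE — free A1,Mu1,Ld1,B1 rp4 wp1
slot 1 (BR): ISSUE — free A1,Mu1,Ld1,B0 rp3 wp1
slot 2 (MEM): ISSUE — free A1,Mu1,Ld0,B0 rp2 wp0
slot 3 (BR): stall FU — free A1,Mu1,Ld0,B0 rp2 wp0
slot 4 (ALU): stall WR_PORT — free A1,Mu1,Ld0,B0 rp2 wp0
slot 5 (ALU): stall WR_PORT — free A1,Mu1,Ld0,B0 rp2 wp0
slot 6 (ALU): stall WR_PORT — free A1,Mu1,Ld0,B0 rp2 wp0
slot 7 (ALU): stall WR_PORT — free A1,Mu1,Ld0,B0 rp2 wp0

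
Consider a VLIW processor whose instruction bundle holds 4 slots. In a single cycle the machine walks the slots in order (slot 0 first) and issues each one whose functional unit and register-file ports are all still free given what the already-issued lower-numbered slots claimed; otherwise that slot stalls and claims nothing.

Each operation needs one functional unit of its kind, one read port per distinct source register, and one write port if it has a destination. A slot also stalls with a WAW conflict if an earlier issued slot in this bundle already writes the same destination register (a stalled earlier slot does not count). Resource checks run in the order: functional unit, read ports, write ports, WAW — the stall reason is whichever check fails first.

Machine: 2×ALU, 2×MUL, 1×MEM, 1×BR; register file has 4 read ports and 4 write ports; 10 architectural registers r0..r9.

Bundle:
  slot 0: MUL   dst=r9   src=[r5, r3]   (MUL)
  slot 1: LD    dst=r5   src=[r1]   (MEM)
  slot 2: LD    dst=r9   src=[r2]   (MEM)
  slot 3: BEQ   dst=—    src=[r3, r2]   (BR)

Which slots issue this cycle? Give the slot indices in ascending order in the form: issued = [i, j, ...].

issued = [0, 1]

#0 MUL src=r5,r3 dispatched  <A:2 Mu:1 Ld:1 B:1 rd:2 wr:3>
#1 MEM src=r1 dispatched  <A:2 Mu:1 Ld:0 B:1 rd:1 wr:2>
#2 MEM src=r2 held:FU  <A:2 Mu:1 Ld:0 B:1 rd:1 wr:2>
#3 BR src=r3,r2 held:RD_PORT  <A:2 Mu:1 Ld:0 B:1 rd:1 wr:2>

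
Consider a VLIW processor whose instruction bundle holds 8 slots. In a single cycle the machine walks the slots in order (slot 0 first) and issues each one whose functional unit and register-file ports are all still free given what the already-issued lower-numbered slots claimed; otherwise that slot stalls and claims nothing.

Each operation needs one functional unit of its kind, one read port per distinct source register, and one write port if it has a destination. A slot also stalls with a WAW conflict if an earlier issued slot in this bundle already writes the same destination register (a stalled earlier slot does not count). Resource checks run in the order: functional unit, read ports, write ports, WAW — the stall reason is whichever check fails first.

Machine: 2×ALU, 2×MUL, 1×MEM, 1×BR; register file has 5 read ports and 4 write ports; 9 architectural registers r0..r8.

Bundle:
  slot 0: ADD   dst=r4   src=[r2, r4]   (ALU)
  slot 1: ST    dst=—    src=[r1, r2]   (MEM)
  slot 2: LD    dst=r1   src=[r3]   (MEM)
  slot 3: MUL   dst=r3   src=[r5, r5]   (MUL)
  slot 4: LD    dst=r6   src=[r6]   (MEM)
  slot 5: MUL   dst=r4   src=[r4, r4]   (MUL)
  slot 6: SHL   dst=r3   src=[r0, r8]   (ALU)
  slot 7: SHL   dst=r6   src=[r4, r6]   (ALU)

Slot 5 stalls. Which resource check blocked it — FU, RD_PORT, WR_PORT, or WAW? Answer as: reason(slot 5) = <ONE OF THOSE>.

reason(slot 5) = RD_PORT

slot 0 (ALU): ISSUE — free A1,Mu2,Ld1,B1 rp3 wp3
slot 1 (MEM): ISSUE — free A1,Mu2,Ld0,B1 rp1 wp3
slot 2 (MEM): stall FU — free A1,Mu2,Ld0,B1 rp1 wp3
slot 3 (MUL): ISSUE — free A1,Mu1,Ld0,B1 rp0 wp2
slot 4 (MEM): stall FU — free A1,Mu1,Ld0,B1 rp0 wp2
slot 5 (MUL): stall RD_PORT — free A1,Mu1,Ld0,B1 rp0 wp2
slot 6 (ALU): stall RD_PORT — free A1,Mu1,Ld0,B1 rp0 wp2
slot 7 (ALU): stall RD_PORT — free A1,Mu1,Ld0,B1 rp0 wp2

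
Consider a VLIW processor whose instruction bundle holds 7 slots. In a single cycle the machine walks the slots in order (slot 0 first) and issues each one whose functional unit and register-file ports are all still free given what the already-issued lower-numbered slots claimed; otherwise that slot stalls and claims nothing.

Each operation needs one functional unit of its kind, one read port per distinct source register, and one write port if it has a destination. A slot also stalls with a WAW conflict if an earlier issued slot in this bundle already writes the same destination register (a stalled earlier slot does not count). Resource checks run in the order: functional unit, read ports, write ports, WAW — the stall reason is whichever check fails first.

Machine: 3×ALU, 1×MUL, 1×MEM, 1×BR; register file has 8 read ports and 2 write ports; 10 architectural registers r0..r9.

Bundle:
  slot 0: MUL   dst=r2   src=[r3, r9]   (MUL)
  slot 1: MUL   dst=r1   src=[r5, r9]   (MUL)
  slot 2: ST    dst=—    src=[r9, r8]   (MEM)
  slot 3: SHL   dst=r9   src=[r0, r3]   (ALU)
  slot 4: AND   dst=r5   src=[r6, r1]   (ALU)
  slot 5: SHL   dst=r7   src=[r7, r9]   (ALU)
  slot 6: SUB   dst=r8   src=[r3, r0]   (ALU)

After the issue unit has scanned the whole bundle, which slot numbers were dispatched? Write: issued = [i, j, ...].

[0] MUL needs rd=2 wr=1: ok; after: ALU=3 MUL=0 MEM=1 BR=1, R=6, W=1
[1] MUL needs rd=2 wr=1: FU; after: ALU=3 MUL=0 MEM=1 BR=1, R=6, W=1
[2] MEM needs rd=2 wr=0: ok; after: ALU=3 MUL=0 MEM=0 BR=1, R=4, W=1
[3] ALU needs rd=2 wr=1: ok; after: ALU=2 MUL=0 MEM=0 BR=1, R=2, W=0
[4] ALU needs rd=2 wr=1: WR_PORT; after: ALU=2 MUL=0 MEM=0 BR=1, R=2, W=0
[5] ALU needs rd=2 wr=1: WR_PORT; after: ALU=2 MUL=0 MEM=0 BR=1, R=2, W=0
[6] ALU needs rd=2 wr=1: WR_PORT; after: ALU=2 MUL=0 MEM=0 BR=1, R=2, W=0

issued = [0, 2, 3]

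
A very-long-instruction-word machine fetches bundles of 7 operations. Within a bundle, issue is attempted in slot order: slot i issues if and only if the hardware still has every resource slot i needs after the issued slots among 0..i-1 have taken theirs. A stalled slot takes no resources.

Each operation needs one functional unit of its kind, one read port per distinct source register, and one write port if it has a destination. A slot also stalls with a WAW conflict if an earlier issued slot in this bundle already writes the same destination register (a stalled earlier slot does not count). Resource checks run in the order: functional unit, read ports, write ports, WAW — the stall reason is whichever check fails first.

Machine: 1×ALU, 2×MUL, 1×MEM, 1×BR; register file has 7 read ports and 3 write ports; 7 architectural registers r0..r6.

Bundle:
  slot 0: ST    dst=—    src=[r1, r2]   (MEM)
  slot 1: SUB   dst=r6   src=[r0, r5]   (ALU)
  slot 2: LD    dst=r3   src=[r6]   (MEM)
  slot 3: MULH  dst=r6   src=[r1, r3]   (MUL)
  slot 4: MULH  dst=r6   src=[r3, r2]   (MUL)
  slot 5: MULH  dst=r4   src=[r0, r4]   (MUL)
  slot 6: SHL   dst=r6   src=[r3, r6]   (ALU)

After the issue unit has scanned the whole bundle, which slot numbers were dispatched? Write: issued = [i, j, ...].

(0) want 1×MEM +2rd +0wr — yes → AL1|MU2|ME0|BR1|rd5|wr3
(1) want 1×ALU +2rd +1wr — yes → AL0|MU2|ME0|BR1|rd3|wr2
(2) want 1×MEM +1rd +1wr — FU → AL0|MU2|ME0|BR1|rd3|wr2
(3) want 1×MUL +2rd +1wr — WAW → AL0|MU2|ME0|BR1|rd3|wr2
(4) want 1×MUL +2rd +1wr — WAW → AL0|MU2|ME0|BR1|rd3|wr2
(5) want 1×MUL +2rd +1wr — yes → AL0|MU1|ME0|BR1|rd1|wr1
(6) want 1×ALU +2rd +1wr — FU → AL0|MU1|ME0|BR1|rd1|wr1

issued = [0, 1, 5]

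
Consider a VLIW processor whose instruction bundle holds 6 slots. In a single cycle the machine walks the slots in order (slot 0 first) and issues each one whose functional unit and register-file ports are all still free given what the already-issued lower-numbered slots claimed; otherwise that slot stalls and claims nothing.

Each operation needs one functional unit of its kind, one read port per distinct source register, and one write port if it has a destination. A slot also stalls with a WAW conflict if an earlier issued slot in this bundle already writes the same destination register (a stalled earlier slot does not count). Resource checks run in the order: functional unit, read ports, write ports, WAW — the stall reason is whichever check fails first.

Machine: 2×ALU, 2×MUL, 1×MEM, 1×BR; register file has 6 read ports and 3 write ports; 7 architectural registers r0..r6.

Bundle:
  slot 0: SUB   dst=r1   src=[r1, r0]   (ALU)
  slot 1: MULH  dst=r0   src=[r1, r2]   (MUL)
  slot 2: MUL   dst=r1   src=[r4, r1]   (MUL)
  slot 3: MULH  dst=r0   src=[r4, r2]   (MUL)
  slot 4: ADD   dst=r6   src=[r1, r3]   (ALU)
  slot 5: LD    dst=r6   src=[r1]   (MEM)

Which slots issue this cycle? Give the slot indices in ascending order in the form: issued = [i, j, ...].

#0 ALU src=r1,r0 dispatched  <A:1 Mu:2 Ld:1 B:1 rd:4 wr:2>
#1 MUL src=r1,r2 dispatched  <A:1 Mu:1 Ld:1 B:1 rd:2 wr:1>
#2 MUL src=r4,r1 held:WAW  <A:1 Mu:1 Ld:1 B:1 rd:2 wr:1>
#3 MUL src=r4,r2 held:WAW  <A:1 Mu:1 Ld:1 B:1 rd:2 wr:1>
#4 ALU src=r1,r3 dispatched  <A:0 Mu:1 Ld:1 B:1 rd:0 wr:0>
#5 MEM src=r1 held:RD_PORT  <A:0 Mu:1 Ld:1 B:1 rd:0 wr:0>

issued = [0, 1, 4]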